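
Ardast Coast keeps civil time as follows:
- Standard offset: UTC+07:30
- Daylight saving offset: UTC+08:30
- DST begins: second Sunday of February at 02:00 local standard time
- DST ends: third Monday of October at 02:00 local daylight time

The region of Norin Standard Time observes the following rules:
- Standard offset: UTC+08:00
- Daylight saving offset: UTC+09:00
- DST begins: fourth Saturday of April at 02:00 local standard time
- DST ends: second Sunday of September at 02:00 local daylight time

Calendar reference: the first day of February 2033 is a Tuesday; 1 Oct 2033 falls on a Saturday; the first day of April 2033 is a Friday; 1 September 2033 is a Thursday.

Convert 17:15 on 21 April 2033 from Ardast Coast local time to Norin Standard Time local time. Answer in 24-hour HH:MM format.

1 February 2033 is a Tuesday, so the first Sunday is February 6 and the second is February 13.
1 October 2033 is a Saturday, so the first Monday is October 3 and the third is October 17.
21 April 2033 lies within the daylight-saving period (13 February – 17 October), so Ardast Coast is on daylight time, UTC+08:30.
17:15 Ardast Coast − 8h30m = 08:45 UTC.
1 April 2033 is a Friday, so the first Saturday is April 2 and the fourth is April 23.
1 September 2033 is a Thursday, so the first Sunday is September 4 and the second is September 11.
At the standard offset (UTC+08:00), 08:45 UTC + 8h = 16:45 Norin Standard Time standard time.
The standard-time date in Norin Standard Time, 21 April 2033, does not fall between 23 April and 11 September, so daylight saving is not in effect and Norin Standard Time is at UTC+08:00.
08:45 UTC + 8h = 16:45 Norin Standard Time.

16:45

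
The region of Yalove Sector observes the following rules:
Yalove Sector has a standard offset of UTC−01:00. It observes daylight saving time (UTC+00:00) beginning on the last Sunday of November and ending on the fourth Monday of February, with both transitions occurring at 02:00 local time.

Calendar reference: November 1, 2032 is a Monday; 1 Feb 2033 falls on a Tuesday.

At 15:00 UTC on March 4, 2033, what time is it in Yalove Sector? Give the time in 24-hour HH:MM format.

1 November 2032 is a Monday, so Sundays fall on 7, 14, 21, 28; the last is November 28.
1 February 2033 is a Tuesday, so the first Monday is February 7 and the fourth is February 28.
At the standard offset (UTC−01:00), 15:00 UTC − 1h = 14:00 Yalove Sector standard time.
The standard-time date in Yalove Sector, March 4, 2033, does not fall between 28 November 2032 and 28 February 2033, so daylight saving is not in effect and Yalove Sector is at UTC−01:00.
15:00 UTC − 1h = 14:00 local.

14:00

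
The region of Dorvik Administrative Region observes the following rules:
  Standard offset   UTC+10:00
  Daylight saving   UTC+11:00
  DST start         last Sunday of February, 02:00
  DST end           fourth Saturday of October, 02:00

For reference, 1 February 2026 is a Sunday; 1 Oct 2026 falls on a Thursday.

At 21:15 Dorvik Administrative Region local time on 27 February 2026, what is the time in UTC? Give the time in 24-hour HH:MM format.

1 February 2026 is a Sunday, so Sundays fall on 1, 8, 15, 22; the last is February 22.
1 October 2026 is a Thursday, so the first Saturday is October 3 and the fourth is October 24.
27 February 2026 falls between 22 February and 24 October, so daylight saving is in effect and Dorvik Administrative Region is at UTC+11:00.
21:15 local − 11h = 10:15 UTC.

10:15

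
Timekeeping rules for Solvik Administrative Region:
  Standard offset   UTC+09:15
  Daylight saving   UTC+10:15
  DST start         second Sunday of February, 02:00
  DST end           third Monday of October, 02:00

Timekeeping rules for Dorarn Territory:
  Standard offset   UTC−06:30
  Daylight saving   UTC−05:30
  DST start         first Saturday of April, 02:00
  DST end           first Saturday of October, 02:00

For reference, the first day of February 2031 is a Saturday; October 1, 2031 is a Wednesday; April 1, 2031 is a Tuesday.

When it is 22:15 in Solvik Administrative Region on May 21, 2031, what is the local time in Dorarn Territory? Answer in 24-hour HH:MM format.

1 February 2031 is a Saturday, so the first Sunday is February 2 and the second is February 9.
1 October 2031 is a Wednesday, so the first Monday is October 6 and the third is October 20.
May 21, 2031 lies within the daylight-saving period (9 February – 20 October), so Solvik Administrative Region is on daylight time, UTC+10:15.
22:15 Solvik Administrative Region − 10h15m = 12:00 UTC.
1 April 2031 is a Tuesday, so the first Saturday is April 5.
1 October 2031 is a Wednesday, so the first Saturday is October 4.
At the standard offset (UTC−06:30), 12:00 UTC − 6h30m = 05:30 Dorarn Territory standard time.
The standard-time date in Dorarn Territory, May 21, 2031, falls between 5 April and 4 October, so daylight saving is in effect and Dorarn Territory is at UTC−05:30.
12:00 UTC − 5h30m = 06:30 Dorarn Territory.

06:30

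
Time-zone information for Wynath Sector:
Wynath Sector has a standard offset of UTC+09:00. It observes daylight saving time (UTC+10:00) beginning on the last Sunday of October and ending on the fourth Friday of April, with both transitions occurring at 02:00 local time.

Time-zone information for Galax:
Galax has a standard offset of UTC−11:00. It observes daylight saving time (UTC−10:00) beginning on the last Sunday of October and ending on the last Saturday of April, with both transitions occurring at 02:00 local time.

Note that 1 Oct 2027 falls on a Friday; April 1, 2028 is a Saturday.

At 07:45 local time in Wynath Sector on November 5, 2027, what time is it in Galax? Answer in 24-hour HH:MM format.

1 October 2027 is a Friday, so Sundays fall on 3, 10, 17, 24, 31; the last is October 31.
1 April 2028 is a Saturday, so the first Friday is April 7 and the fourth is April 28.
November 5, 2027 falls between 31 October 2027 and 28 April 2028, so daylight saving is in effect and Wynath Sector is at UTC+10:00.
07:45 Wynath Sector − 10h = 21:45 UTC (rolling into the previous day, 4 November 2027).
1 October 2027 is a Friday, so Sundays fall on 3, 10, 17, 24, 31; the last is October 31.
1 April 2028 is a Saturday, so Saturdays fall on 1, 8, 15, 22, 29; the last is April 29.
At the standard offset (UTC−11:00), 21:45 UTC − 11h = 10:45 Galax standard time.
The standard-time date in Galax, November 4, 2027, lies within the daylight-saving period (31 October 2027 – 29 April 2028), so Galax is on daylight time, UTC−10:00.
21:45 UTC − 10h = 11:45 Galax.

11:45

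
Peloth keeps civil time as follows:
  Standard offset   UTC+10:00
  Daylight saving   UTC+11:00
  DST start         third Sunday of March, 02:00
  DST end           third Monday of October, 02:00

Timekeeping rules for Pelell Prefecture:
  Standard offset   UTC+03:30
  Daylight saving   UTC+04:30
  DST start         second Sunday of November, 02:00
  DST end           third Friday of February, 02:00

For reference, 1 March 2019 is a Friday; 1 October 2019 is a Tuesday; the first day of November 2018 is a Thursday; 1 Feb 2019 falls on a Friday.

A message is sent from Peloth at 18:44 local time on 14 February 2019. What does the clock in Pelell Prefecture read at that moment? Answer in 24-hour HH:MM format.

13:14

1 March 2019 is a Friday, so the first Sunday is March 3 and the third is March 17.
1 October 2019 is a Tuesday, so the first Monday is October 7 and the third is October 21.
Daylight saving runs 17 March – 21 October; 14 February 2019 is outside that window, so Peloth is on standard time at UTC+10:00.
18:44 Peloth − 10h = 08:44 UTC.
1 November 2018 is a Thursday, so the first Sunday is November 4 and the second is November 11.
1 February 2019 is a Friday, so the first Friday is February 1 and the third is February 15.
At the standard offset (UTC+03:30), 08:44 UTC + 3h30m = 12:14 Pelell Prefecture standard time.
The standard-time date in Pelell Prefecture, 14 February 2019, lies within the daylight-saving period (11 November 2018 – 15 February 2019), so Pelell Prefecture is on daylight time, UTC+04:30.
08:44 UTC + 4h30m = 13:14 Pelell Prefecture.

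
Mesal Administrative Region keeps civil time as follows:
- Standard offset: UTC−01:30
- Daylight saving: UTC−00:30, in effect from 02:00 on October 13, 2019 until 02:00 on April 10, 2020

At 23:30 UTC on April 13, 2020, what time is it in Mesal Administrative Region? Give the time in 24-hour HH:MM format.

22:00

At the standard offset (UTC−01:30), 23:30 UTC − 1h30m = 22:00 Mesal Administrative Region standard time.
Daylight saving runs 13 October 2019 – 10 April 2020; the standard-time date in Mesal Administrative Region, April 13, 2020, is outside that window, so Mesal Administrative Region is on standard time at UTC−01:30.
23:30 UTC − 1h30m = 22:00 local.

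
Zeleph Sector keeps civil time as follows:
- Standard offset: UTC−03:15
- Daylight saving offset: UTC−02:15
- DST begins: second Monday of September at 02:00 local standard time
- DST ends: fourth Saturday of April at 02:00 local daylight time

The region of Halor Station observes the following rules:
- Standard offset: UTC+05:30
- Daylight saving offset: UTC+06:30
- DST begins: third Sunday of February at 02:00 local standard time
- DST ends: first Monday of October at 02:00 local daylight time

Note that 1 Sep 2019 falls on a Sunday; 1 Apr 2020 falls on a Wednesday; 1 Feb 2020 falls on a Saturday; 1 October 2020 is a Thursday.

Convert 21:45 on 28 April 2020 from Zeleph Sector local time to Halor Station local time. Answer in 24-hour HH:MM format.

07:30

1 September 2019 is a Sunday, so the first Monday is September 2 and the second is September 9.
1 April 2020 is a Wednesday, so the first Saturday is April 4 and the fourth is April 25.
Daylight saving runs 9 September 2019 – 25 April 2020; 28 April 2020 is outside that window, so Zeleph Sector is on standard time at UTC−03:15.
21:45 Zeleph Sector + 3h15m = 01:00 UTC (rolling into the next day, 29 April 2020).
1 February 2020 is a Saturday, so the first Sunday is February 2 and the third is February 16.
1 October 2020 is a Thursday, so the first Monday is October 5.
At the standard offset (UTC+05:30), 01:00 UTC + 5h30m = 06:30 Halor Station standard time.
The standard-time date in Halor Station, 29 April 2020, lies within the daylight-saving period (16 February – 5 October), so Halor Station is on daylight time, UTC+06:30.
01:00 UTC + 6h30m = 07:30 Halor Station.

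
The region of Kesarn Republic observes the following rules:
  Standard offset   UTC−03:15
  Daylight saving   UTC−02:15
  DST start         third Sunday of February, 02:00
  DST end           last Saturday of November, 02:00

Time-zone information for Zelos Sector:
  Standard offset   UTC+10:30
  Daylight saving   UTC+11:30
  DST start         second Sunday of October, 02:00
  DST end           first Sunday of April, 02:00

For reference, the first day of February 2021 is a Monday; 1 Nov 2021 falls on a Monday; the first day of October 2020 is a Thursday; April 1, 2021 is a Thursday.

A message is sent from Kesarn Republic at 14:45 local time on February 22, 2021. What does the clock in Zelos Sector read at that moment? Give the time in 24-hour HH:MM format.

1 February 2021 is a Monday, so the first Sunday is February 7 and the third is February 21.
1 November 2021 is a Monday, so Saturdays fall on 6, 13, 20, 27; the last is November 27.
February 22, 2021 lies within the daylight-saving period (21 February – 27 November), so Kesarn Republic is on daylight time, UTC−02:15.
14:45 Kesarn Republic + 2h15m = 17:00 UTC.
1 October 2020 is a Thursday, so the first Sunday is October 4 and the second is October 11.
1 April 2021 is a Thursday, so the first Sunday is April 4.
At the standard offset (UTC+10:30), 17:00 UTC + 10h30m = 03:30 Zelos Sector standard time (rolling into the next day, 23 February 2021).
Daylight saving runs 11 October 2020 – 4 April 2021; the standard-time date in Zelos Sector, February 23, 2021, is inside that window, so Zelos Sector is at UTC+11:30.
17:00 UTC + 11h30m = 04:30 Zelos Sector (rolling into the next day, 23 February 2021).

04:30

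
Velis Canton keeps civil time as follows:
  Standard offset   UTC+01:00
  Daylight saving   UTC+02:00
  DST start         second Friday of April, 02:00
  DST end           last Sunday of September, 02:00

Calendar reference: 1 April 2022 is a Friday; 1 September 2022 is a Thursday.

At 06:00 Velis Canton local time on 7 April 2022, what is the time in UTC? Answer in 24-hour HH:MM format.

05:00

1 April 2022 is a Friday, so the first Friday is April 1 and the second is April 8.
1 September 2022 is a Thursday, so Sundays fall on 4, 11, 18, 25; the last is September 25.
7 April 2022 is outside the daylight-saving period (8 April – 25 September), so Velis Canton is on standard time, UTC+01:00.
06:00 local − 1h = 05:00 UTC.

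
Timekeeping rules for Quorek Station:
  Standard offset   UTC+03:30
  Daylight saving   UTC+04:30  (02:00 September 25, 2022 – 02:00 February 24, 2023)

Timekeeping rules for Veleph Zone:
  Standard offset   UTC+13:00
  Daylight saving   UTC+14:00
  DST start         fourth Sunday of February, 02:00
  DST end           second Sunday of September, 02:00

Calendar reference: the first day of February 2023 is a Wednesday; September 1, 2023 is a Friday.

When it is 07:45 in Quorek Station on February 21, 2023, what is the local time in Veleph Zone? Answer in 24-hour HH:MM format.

Daylight saving runs 25 September 2022 – 24 February 2023; February 21, 2023 is inside that window, so Quorek Station is at UTC+04:30.
07:45 Quorek Station − 4h30m = 03:15 UTC.
1 February 2023 is a Wednesday, so the first Sunday is February 5 and the fourth is February 26.
1 September 2023 is a Friday, so the first Sunday is September 3 and the second is September 10.
At the standard offset (UTC+13:00), 03:15 UTC + 13h = 16:15 Veleph Zone standard time.
The standard-time date in Veleph Zone, February 21, 2023, is outside the daylight-saving period (26 February – 10 September), so Veleph Zone is on standard time, UTC+13:00.
03:15 UTC + 13h = 16:15 Veleph Zone.

16:15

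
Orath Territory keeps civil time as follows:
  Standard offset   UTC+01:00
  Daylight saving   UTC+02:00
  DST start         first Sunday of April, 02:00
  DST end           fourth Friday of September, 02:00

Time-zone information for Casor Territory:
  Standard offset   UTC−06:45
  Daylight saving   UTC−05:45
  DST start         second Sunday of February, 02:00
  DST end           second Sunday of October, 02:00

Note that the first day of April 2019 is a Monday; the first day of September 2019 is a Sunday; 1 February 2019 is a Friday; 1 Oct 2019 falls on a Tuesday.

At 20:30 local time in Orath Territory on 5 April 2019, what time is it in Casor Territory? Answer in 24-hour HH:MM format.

1 April 2019 is a Monday, so the first Sunday is April 7.
1 September 2019 is a Sunday, so the first Friday is September 6 and the fourth is September 27.
5 April 2019 is outside the daylight-saving period (7 April – 27 September), so Orath Territory is on standard time, UTC+01:00.
20:30 Orath Territory − 1h = 19:30 UTC.
1 February 2019 is a Friday, so the first Sunday is February 3 and the second is February 10.
1 October 2019 is a Tuesday, so the first Sunday is October 6 and the second is October 13.
At the standard offset (UTC−06:45), 19:30 UTC − 6h45m = 12:45 Casor Territory standard time.
The standard-time date in Casor Territory, 5 April 2019, falls between 10 February and 13 October, so daylight saving is in effect and Casor Territory is at UTC−05:45.
19:30 UTC − 5h45m = 13:45 Casor Territory.

13:45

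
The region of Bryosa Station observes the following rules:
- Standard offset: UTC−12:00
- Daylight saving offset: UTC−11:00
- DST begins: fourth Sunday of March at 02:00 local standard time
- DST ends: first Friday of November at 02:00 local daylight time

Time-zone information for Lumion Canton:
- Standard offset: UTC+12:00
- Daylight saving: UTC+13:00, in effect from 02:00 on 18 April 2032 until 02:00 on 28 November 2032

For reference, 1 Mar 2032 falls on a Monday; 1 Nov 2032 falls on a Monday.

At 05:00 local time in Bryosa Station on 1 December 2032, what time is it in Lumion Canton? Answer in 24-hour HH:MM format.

05:00

1 March 2032 is a Monday, so the first Sunday is March 7 and the fourth is March 28.
1 November 2032 is a Monday, so the first Friday is November 5.
1 December 2032 is outside the daylight-saving period (28 March – 5 November), so Bryosa Station is on standard time, UTC−12:00.
05:00 Bryosa Station + 12h = 17:00 UTC.
At the standard offset (UTC+12:00), 17:00 UTC + 12h = 05:00 Lumion Canton standard time (rolling into the next day, 2 December 2032).
Daylight saving runs 18 April – 28 November; the standard-time date in Lumion Canton, 2 December 2032, is outside that window, so Lumion Canton is on standard time at UTC+12:00.
17:00 UTC + 12h = 05:00 Lumion Canton (rolling into the next day, 2 December 2032).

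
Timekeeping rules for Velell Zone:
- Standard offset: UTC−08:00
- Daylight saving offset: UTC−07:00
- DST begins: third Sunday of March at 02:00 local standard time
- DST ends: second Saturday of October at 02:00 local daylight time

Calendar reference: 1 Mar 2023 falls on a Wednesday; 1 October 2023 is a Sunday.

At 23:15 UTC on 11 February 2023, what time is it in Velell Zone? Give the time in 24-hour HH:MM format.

15:15

1 March 2023 is a Wednesday, so the first Sunday is March 5 and the third is March 19.
1 October 2023 is a Sunday, so the first Saturday is October 7 and the second is October 14.
At the standard offset (UTC−08:00), 23:15 UTC − 8h = 15:15 Velell Zone standard time.
Daylight saving runs 19 March – 14 October; the standard-time date in Velell Zone, 11 February 2023, is outside that window, so Velell Zone is on standard time at UTC−08:00.
23:15 UTC − 8h = 15:15 local.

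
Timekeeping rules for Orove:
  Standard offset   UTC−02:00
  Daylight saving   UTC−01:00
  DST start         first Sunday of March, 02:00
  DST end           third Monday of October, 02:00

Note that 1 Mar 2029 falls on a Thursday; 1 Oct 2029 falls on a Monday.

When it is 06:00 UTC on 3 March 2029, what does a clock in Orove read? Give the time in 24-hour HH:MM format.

04:00

1 March 2029 is a Thursday, so the first Sunday is March 4.
1 October 2029 is a Monday, so the first Monday is October 1 and the third is October 15.
At the standard offset (UTC−02:00), 06:00 UTC − 2h = 04:00 Orove standard time.
The standard-time date in Orove, 3 March 2029, does not fall between 4 March and 15 October, so daylight saving is not in effect and Orove is at UTC−02:00.
06:00 UTC − 2h = 04:00 local.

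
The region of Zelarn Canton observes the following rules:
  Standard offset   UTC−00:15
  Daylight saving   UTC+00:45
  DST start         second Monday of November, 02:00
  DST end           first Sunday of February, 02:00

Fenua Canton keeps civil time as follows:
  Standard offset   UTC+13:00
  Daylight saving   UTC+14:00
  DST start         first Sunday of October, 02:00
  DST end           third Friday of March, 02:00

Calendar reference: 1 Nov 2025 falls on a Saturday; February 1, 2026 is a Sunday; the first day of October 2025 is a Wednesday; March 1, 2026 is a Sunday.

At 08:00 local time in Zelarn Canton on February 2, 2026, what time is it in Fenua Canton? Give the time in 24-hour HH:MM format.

22:15

1 November 2025 is a Saturday, so the first Monday is November 3 and the second is November 10.
1 February 2026 is a Sunday, so the first Sunday is February 1.
Daylight saving runs 10 November 2025 – 1 February 2026; February 2, 2026 is outside that window, so Zelarn Canton is on standard time at UTC−00:15.
08:00 Zelarn Canton + 0h15m = 08:15 UTC.
1 October 2025 is a Wednesday, so the first Sunday is October 5.
1 March 2026 is a Sunday, so the first Friday is March 6 and the third is March 20.
At the standard offset (UTC+13:00), 08:15 UTC + 13h = 21:15 Fenua Canton standard time.
The standard-time date in Fenua Canton, February 2, 2026, falls between 5 October 2025 and 20 March 2026, so daylight saving is in effect and Fenua Canton is at UTC+14:00.
08:15 UTC + 14h = 22:15 Fenua Canton.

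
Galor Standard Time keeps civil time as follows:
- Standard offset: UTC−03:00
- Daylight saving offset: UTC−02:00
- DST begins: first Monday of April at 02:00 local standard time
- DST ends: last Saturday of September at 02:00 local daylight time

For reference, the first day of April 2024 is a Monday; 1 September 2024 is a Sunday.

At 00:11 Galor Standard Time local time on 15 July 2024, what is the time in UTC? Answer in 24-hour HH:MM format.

02:11

1 April 2024 is a Monday, so the first Monday is April 1.
1 September 2024 is a Sunday, so Saturdays fall on 7, 14, 21, 28; the last is September 28.
15 July 2024 falls between 1 April and 28 September, so daylight saving is in effect and Galor Standard Time is at UTC−02:00.
00:11 local + 2h = 02:11 UTC.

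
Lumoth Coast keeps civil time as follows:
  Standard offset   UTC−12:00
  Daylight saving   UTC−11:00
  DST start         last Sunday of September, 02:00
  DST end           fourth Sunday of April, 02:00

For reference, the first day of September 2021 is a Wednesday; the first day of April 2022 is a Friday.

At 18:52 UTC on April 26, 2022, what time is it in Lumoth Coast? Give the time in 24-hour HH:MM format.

1 September 2021 is a Wednesday, so Sundays fall on 5, 12, 19, 26; the last is September 26.
1 April 2022 is a Friday, so the first Sunday is April 3 and the fourth is April 24.
At the standard offset (UTC−12:00), 18:52 UTC − 12h = 06:52 Lumoth Coast standard time.
Daylight saving runs 26 September 2021 – 24 April 2022; the standard-time date in Lumoth Coast, April 26, 2022, is outside that window, so Lumoth Coast is on standard time at UTC−12:00.
18:52 UTC − 12h = 06:52 local.

06:52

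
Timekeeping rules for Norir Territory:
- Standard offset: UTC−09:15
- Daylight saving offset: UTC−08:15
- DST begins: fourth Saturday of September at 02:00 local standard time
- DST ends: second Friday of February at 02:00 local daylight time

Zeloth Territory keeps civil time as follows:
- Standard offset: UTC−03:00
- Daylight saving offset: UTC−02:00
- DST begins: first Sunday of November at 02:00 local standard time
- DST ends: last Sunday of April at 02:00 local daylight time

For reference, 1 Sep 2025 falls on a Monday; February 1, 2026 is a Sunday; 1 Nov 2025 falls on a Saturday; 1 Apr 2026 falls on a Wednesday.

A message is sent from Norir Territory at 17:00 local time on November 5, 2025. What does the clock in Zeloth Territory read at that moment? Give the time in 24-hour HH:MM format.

1 September 2025 is a Monday, so the first Saturday is September 6 and the fourth is September 27.
1 February 2026 is a Sunday, so the first Friday is February 6 and the second is February 13.
Daylight saving runs 27 September 2025 – 13 February 2026; November 5, 2025 is inside that window, so Norir Territory is at UTC−08:15.
17:00 Norir Territory + 8h15m = 01:15 UTC (rolling into the next day, 6 November 2025).
1 November 2025 is a Saturday, so the first Sunday is November 2.
1 April 2026 is a Wednesday, so Sundays fall on 5, 12, 19, 26; the last is April 26.
At the standard offset (UTC−03:00), 01:15 UTC − 3h = 22:15 Zeloth Territory standard time (rolling into the previous day, 5 November 2025).
The standard-time date in Zeloth Territory, November 5, 2025, falls between 2 November 2025 and 26 April 2026, so daylight saving is in effect and Zeloth Territory is at UTC−02:00.
01:15 UTC − 2h = 23:15 Zeloth Territory (rolling into the previous day, 5 November 2025).

23:15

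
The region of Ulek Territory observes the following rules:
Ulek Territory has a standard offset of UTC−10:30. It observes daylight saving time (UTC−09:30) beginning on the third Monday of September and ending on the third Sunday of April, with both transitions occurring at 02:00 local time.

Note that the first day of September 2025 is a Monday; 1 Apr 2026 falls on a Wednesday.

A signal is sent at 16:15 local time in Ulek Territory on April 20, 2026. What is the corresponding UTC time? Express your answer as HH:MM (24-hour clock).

1 September 2025 is a Monday, so the first Monday is September 1 and the third is September 15.
1 April 2026 is a Wednesday, so the first Sunday is April 5 and the third is April 19.
Daylight saving runs 15 September 2025 – 19 April 2026; April 20, 2026 is outside that window, so Ulek Territory is on standard time at UTC−10:30.
16:15 local + 10h30m = 02:45 UTC (rolling into the next day, 21 April 2026).

02:45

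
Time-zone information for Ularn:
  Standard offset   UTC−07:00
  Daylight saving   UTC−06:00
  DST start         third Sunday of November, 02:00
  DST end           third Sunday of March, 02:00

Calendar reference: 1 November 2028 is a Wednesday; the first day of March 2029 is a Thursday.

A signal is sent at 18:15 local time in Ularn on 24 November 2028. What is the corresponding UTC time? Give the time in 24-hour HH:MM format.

00:15

1 November 2028 is a Wednesday, so the first Sunday is November 5 and the third is November 19.
1 March 2029 is a Thursday, so the first Sunday is March 4 and the third is March 18.
24 November 2028 falls between 19 November 2028 and 18 March 2029, so daylight saving is in effect and Ularn is at UTC−06:00.
18:15 local + 6h = 00:15 UTC (rolling into the next day, 25 November 2028).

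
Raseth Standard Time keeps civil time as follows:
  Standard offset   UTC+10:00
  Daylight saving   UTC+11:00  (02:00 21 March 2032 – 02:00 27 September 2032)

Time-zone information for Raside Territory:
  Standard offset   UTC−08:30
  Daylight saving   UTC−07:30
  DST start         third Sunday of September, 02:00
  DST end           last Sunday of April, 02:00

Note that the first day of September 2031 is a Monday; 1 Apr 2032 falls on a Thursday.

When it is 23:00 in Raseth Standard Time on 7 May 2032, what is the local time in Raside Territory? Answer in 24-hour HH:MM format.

03:30

7 May 2032 falls between 21 March and 27 September, so daylight saving is in effect and Raseth Standard Time is at UTC+11:00.
23:00 Raseth Standard Time − 11h = 12:00 UTC.
1 September 2031 is a Monday, so the first Sunday is September 7 and the third is September 21.
1 April 2032 is a Thursday, so Sundays fall on 4, 11, 18, 25; the last is April 25.
At the standard offset (UTC−08:30), 12:00 UTC − 8h30m = 03:30 Raside Territory standard time.
The standard-time date in Raside Territory, 7 May 2032, is outside the daylight-saving period (21 September 2031 – 25 April 2032), so Raside Territory is on standard time, UTC−08:30.
12:00 UTC − 8h30m = 03:30 Raside Territory.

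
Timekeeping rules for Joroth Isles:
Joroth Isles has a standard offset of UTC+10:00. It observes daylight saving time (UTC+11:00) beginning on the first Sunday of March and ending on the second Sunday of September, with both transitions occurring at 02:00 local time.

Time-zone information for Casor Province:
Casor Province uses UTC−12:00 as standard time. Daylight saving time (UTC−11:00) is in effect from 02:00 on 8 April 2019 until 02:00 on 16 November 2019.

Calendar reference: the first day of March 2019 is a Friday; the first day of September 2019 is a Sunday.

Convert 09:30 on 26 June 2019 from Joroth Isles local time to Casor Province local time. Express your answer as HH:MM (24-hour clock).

1 March 2019 is a Friday, so the first Sunday is March 3.
1 September 2019 is a Sunday, so the first Sunday is September 1 and the second is September 8.
26 June 2019 lies within the daylight-saving period (3 March – 8 September), so Joroth Isles is on daylight time, UTC+11:00.
09:30 Joroth Isles − 11h = 22:30 UTC (rolling into the previous day, 25 June 2019).
At the standard offset (UTC−12:00), 22:30 UTC − 12h = 10:30 Casor Province standard time.
The standard-time date in Casor Province, 25 June 2019, falls between 8 April and 16 November, so daylight saving is in effect and Casor Province is at UTC−11:00.
22:30 UTC − 11h = 11:30 Casor Province.

11:30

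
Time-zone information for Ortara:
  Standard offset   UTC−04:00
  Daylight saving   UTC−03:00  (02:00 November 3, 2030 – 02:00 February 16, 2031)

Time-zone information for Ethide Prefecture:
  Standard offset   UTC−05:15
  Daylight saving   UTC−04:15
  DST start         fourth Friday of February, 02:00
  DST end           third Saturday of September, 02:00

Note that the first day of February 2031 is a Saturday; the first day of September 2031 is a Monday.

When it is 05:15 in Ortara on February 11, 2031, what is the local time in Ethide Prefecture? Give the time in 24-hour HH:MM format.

03:00

Daylight saving runs 3 November 2030 – 16 February 2031; February 11, 2031 is inside that window, so Ortara is at UTC−03:00.
05:15 Ortara + 3h = 08:15 UTC.
1 February 2031 is a Saturday, so the first Friday is February 7 and the fourth is February 28.
1 September 2031 is a Monday, so the first Saturday is September 6 and the third is September 20.
At the standard offset (UTC−05:15), 08:15 UTC − 5h15m = 03:00 Ethide Prefecture standard time.
The standard-time date in Ethide Prefecture, February 11, 2031, is outside the daylight-saving period (28 February – 20 September), so Ethide Prefecture is on standard time, UTC−05:15.
08:15 UTC − 5h15m = 03:00 Ethide Prefecture.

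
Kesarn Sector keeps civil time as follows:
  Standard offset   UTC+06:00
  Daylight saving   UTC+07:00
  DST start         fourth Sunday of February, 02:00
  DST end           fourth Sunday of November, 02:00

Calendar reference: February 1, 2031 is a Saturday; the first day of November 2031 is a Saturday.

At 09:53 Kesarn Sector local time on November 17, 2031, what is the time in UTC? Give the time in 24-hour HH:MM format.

02:53

1 February 2031 is a Saturday, so the first Sunday is February 2 and the fourth is February 23.
1 November 2031 is a Saturday, so the first Sunday is November 2 and the fourth is November 23.
November 17, 2031 lies within the daylight-saving period (23 February – 23 November), so Kesarn Sector is on daylight time, UTC+07:00.
09:53 local − 7h = 02:53 UTC.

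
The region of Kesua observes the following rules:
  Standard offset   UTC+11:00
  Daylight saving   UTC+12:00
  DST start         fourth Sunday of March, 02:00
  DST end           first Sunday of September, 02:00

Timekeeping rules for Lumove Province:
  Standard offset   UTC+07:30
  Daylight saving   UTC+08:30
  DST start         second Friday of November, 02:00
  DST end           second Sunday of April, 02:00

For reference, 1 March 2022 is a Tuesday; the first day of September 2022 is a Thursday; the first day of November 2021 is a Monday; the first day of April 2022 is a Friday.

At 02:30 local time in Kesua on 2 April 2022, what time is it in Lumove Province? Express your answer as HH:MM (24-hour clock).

1 March 2022 is a Tuesday, so the first Sunday is March 6 and the fourth is March 27.
1 September 2022 is a Thursday, so the first Sunday is September 4.
2 April 2022 lies within the daylight-saving period (27 March – 4 September), so Kesua is on daylight time, UTC+12:00.
02:30 Kesua − 12h = 14:30 UTC (rolling into the previous day, 1 April 2022).
1 November 2021 is a Monday, so the first Friday is November 5 and the second is November 12.
1 April 2022 is a Friday, so the first Sunday is April 3 and the second is April 10.
At the standard offset (UTC+07:30), 14:30 UTC + 7h30m = 22:00 Lumove Province standard time.
The standard-time date in Lumove Province, 1 April 2022, falls between 12 November 2021 and 10 April 2022, so daylight saving is in effect and Lumove Province is at UTC+08:30.
14:30 UTC + 8h30m = 23:00 Lumove Province.

23:00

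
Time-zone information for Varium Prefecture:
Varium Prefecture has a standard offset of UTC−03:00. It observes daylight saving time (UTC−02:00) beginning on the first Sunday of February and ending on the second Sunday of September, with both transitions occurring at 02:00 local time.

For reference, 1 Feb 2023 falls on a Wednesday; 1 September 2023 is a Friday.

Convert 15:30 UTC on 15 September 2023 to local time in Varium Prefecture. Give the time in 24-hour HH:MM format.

12:30

1 February 2023 is a Wednesday, so the first Sunday is February 5.
1 September 2023 is a Friday, so the first Sunday is September 3 and the second is September 10.
At the standard offset (UTC−03:00), 15:30 UTC − 3h = 12:30 Varium Prefecture standard time.
The standard-time date in Varium Prefecture, 15 September 2023, does not fall between 5 February and 10 September, so daylight saving is not in effect and Varium Prefecture is at UTC−03:00.
15:30 UTC − 3h = 12:30 local.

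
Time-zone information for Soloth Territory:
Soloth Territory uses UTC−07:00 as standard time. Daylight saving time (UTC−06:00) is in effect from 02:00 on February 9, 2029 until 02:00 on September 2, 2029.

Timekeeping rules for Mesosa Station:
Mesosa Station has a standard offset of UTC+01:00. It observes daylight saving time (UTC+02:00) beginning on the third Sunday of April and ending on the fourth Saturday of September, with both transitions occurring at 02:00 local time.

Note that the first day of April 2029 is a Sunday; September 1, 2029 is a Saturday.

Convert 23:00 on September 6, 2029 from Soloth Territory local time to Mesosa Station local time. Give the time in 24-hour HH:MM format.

08:00

September 6, 2029 does not fall between 9 February and 2 September, so daylight saving is not in effect and Soloth Territory is at UTC−07:00.
23:00 Soloth Territory + 7h = 06:00 UTC (rolling into the next day, 7 September 2029).
1 April 2029 is a Sunday, so the first Sunday is April 1 and the third is April 15.
1 September 2029 is a Saturday, so the first Saturday is September 1 and the fourth is September 22.
At the standard offset (UTC+01:00), 06:00 UTC + 1h = 07:00 Mesosa Station standard time.
The standard-time date in Mesosa Station, September 7, 2029, falls between 15 April and 22 September, so daylight saving is in effect and Mesosa Station is at UTC+02:00.
06:00 UTC + 2h = 08:00 Mesosa Station.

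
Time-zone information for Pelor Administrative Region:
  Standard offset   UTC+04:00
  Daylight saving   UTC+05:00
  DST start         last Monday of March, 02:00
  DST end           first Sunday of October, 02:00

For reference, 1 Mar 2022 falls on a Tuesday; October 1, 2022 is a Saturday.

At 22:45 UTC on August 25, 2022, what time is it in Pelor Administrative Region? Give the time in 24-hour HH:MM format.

03:45

1 March 2022 is a Tuesday, so Mondays fall on 7, 14, 21, 28; the last is March 28.
1 October 2022 is a Saturday, so the first Sunday is October 2.
At the standard offset (UTC+04:00), 22:45 UTC + 4h = 02:45 Pelor Administrative Region standard time (rolling into the next day, 26 August 2022).
The standard-time date in Pelor Administrative Region, August 26, 2022, falls between 28 March and 2 October, so daylight saving is in effect and Pelor Administrative Region is at UTC+05:00.
22:45 UTC + 5h = 03:45 local (rolling into the next day, 26 August 2022).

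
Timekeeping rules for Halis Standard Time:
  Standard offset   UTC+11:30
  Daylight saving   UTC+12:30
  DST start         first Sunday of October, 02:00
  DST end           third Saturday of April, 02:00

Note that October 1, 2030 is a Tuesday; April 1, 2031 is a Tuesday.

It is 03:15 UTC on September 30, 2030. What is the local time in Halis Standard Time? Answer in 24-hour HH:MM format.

1 October 2030 is a Tuesday, so the first Sunday is October 6.
1 April 2031 is a Tuesday, so the first Saturday is April 5 and the third is April 19.
At the standard offset (UTC+11:30), 03:15 UTC + 11h30m = 14:45 Halis Standard Time standard time.
The standard-time date in Halis Standard Time, September 30, 2030, does not fall between 6 October 2030 and 19 April 2031, so daylight saving is not in effect and Halis Standard Time is at UTC+11:30.
03:15 UTC + 11h30m = 14:45 local.

14:45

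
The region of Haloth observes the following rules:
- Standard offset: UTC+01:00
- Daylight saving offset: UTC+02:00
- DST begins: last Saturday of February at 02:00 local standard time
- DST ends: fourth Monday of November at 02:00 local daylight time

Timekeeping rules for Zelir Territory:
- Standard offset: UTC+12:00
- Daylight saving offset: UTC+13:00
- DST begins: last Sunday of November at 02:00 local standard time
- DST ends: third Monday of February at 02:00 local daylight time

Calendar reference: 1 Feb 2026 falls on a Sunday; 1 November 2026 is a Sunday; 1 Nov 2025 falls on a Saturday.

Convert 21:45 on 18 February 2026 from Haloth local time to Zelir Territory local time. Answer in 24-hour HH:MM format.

08:45

1 February 2026 is a Sunday, so Saturdays fall on 7, 14, 21, 28; the last is February 28.
1 November 2026 is a Sunday, so the first Monday is November 2 and the fourth is November 23.
18 February 2026 is outside the daylight-saving period (28 February – 23 November), so Haloth is on standard time, UTC+01:00.
21:45 Haloth − 1h = 20:45 UTC.
1 November 2025 is a Saturday, so Sundays fall on 2, 9, 16, 23, 30; the last is November 30.
1 February 2026 is a Sunday, so the first Monday is February 2 and the third is February 16.
At the standard offset (UTC+12:00), 20:45 UTC + 12h = 08:45 Zelir Territory standard time (rolling into the next day, 19 February 2026).
The standard-time date in Zelir Territory, 19 February 2026, is outside the daylight-saving period (30 November 2025 – 16 February 2026), so Zelir Territory is on standard time, UTC+12:00.
20:45 UTC + 12h = 08:45 Zelir Territory (rolling into the next day, 19 February 2026).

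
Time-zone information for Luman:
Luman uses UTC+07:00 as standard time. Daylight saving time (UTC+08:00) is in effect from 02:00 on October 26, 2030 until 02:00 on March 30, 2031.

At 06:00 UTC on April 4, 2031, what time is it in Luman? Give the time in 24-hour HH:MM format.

13:00

At the standard offset (UTC+07:00), 06:00 UTC + 7h = 13:00 Luman standard time.
Daylight saving runs 26 October 2030 – 30 March 2031; the standard-time date in Luman, April 4, 2031, is outside that window, so Luman is on standard time at UTC+07:00.
06:00 UTC + 7h = 13:00 local.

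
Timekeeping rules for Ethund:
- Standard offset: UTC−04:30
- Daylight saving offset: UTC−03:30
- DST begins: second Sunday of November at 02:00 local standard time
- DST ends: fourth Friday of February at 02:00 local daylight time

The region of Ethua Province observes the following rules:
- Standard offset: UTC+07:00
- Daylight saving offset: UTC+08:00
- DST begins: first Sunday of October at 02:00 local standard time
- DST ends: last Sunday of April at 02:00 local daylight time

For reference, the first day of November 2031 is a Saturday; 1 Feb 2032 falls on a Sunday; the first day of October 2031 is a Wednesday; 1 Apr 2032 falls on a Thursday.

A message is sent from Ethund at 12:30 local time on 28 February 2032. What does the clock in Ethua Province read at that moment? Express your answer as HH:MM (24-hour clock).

01:00

1 November 2031 is a Saturday, so the first Sunday is November 2 and the second is November 9.
1 February 2032 is a Sunday, so the first Friday is February 6 and the fourth is February 27.
28 February 2032 is outside the daylight-saving period (9 November 2031 – 27 February 2032), so Ethund is on standard time, UTC−04:30.
12:30 Ethund + 4h30m = 17:00 UTC.
1 October 2031 is a Wednesday, so the first Sunday is October 5.
1 April 2032 is a Thursday, so Sundays fall on 4, 11, 18, 25; the last is April 25.
At the standard offset (UTC+07:00), 17:00 UTC + 7h = 00:00 Ethua Province standard time (rolling into the next day, 29 February 2032).
Daylight saving runs 5 October 2031 – 25 April 2032; the standard-time date in Ethua Province, 29 February 2032, is inside that window, so Ethua Province is at UTC+08:00.
17:00 UTC + 8h = 01:00 Ethua Province (rolling into the next day, 29 February 2032).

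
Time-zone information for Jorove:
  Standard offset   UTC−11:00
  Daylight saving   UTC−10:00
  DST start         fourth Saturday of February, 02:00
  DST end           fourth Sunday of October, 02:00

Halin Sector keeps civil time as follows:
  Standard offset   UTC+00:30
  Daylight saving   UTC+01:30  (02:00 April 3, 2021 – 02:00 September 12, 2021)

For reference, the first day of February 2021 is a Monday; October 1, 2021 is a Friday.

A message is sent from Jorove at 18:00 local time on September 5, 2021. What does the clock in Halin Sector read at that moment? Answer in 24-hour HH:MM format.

05:30

1 February 2021 is a Monday, so the first Saturday is February 6 and the fourth is February 27.
1 October 2021 is a Friday, so the first Sunday is October 3 and the fourth is October 24.
September 5, 2021 lies within the daylight-saving period (27 February – 24 October), so Jorove is on daylight time, UTC−10:00.
18:00 Jorove + 10h = 04:00 UTC (rolling into the next day, 6 September 2021).
At the standard offset (UTC+00:30), 04:00 UTC + 0h30m = 04:30 Halin Sector standard time.
The standard-time date in Halin Sector, September 6, 2021, lies within the daylight-saving period (3 April – 12 September), so Halin Sector is on daylight time, UTC+01:30.
04:00 UTC + 1h30m = 05:30 Halin Sector.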